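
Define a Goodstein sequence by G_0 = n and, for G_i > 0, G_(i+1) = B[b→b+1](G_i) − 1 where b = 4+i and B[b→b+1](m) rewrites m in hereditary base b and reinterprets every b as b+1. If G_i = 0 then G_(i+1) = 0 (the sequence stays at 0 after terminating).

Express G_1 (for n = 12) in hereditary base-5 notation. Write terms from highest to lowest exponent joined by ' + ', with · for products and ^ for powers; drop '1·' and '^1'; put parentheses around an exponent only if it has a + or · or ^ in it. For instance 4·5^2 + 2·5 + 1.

G_0 = 12. HB_4(12) = 3·4. Bump = 15. G_1 = 14.
G_1 = 14. HB_5(14) = 2·5 + 4. Bump = 16. G_2 = 15.

2·5 + 4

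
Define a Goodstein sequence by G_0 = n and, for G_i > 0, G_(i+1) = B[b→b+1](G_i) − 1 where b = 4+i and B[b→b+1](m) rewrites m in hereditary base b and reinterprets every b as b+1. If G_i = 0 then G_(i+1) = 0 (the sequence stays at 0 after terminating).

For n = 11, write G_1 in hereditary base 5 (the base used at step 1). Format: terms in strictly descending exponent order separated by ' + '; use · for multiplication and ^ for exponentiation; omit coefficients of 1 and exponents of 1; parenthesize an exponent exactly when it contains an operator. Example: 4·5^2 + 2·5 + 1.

11 —HB4→ 2·4 + 3 —bump→ 2·5 + 3 = 13 —(−1)→ 12
12 —HB5→ 2·5 + 2 —bump→ 2·6 + 2 = 14 —(−1)→ 13

2·5 + 2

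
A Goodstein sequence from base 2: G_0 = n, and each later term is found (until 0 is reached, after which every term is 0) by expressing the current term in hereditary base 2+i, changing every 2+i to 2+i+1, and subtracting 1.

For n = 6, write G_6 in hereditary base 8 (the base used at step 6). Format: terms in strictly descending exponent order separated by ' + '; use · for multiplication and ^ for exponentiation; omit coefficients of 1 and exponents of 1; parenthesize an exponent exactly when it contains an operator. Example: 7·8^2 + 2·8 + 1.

6 —HB2→ 2^2 + 2 —bump→ 3^3 + 3 = 30 —(−1)→ 29
29 —HB3→ 3^3 + 2 —bump→ 4^4 + 2 = 258 —(−1)→ 257
257 —HB4→ 4^4 + 1 —bump→ 5^5 + 1 = 3126 —(−1)→ 3125
3125 —HB5→ 5^5 —bump→ 6^6 = 46656 —(−1)→ 46655
46655 —HB6→ 5·6^5 + 5·6^4 + 5·6^3 + 5·6^2 + 5·6 + 5 —bump→ 5·7^5 + 5·7^4 + 5·7^3 + 5·7^2 + 5·7 + 5 = 98040 —(−1)→ 98039
98039 —HB7→ 5·7^5 + 5·7^4 + 5·7^3 + 5·7^2 + 5·7 + 4 —bump→ 5·8^5 + 5·8^4 + 5·8^3 + 5·8^2 + 5·8 + 4 = 187244 —(−1)→ 187243
187243 —HB8→ 5·8^5 + 5·8^4 + 5·8^3 + 5·8^2 + 5·8 + 3 —bump→ 5·9^5 + 5·9^4 + 5·9^3 + 5·9^2 + 5·9 + 3 = 332148 —(−1)→ 332147

5·8^5 + 5·8^4 + 5·8^3 + 5·8^2 + 5·8 + 3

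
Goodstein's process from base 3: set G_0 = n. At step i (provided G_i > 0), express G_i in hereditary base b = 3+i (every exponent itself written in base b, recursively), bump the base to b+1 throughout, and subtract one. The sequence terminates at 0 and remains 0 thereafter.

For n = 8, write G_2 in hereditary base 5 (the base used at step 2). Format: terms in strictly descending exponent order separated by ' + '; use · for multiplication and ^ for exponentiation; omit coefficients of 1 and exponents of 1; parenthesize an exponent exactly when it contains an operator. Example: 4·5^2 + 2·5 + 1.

2·5

G_0=8  [base 3] 2·3 + 2  →[3↦4]→  2·4 + 2 = 10  −1 ⇒ G_1=9
G_1=9  [base 4] 2·4 + 1  →[4↦5]→  2·5 + 1 = 11  −1 ⇒ G_2=10
G_2=10  [base 5] 2·5  →[5↦6]→  2·6 = 12  −1 ⇒ G_3=11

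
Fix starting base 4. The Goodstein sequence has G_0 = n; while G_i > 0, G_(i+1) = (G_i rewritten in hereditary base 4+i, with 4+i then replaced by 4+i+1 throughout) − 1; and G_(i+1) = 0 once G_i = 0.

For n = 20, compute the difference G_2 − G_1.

10

20 —HB4→ 4^2 + 4 —bump→ 5^2 + 5 = 30 —(−1)→ 29
29 —HB5→ 5^2 + 4 —bump→ 6^2 + 4 = 40 —(−1)→ 39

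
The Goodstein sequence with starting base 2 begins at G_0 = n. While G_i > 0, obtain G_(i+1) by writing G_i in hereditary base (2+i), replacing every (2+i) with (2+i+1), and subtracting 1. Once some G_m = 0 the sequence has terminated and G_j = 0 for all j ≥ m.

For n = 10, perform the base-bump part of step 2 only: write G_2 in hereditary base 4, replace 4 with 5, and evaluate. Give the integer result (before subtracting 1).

15626

G_0=10  [base 2] 2^(2 + 1) + 2  →[2↦3]→  3^(3 + 1) + 3 = 84  −1 ⇒ G_1=83
G_1=83  [base 3] 3^(3 + 1) + 2  →[3↦4]→  4^(4 + 1) + 2 = 1026  −1 ⇒ G_2=1025
G_2=1025  [base 4] 4^(4 + 1) + 1  →[4↦5]→  5^(5 + 1) + 1 = 15626  −1 ⇒ G_3=15625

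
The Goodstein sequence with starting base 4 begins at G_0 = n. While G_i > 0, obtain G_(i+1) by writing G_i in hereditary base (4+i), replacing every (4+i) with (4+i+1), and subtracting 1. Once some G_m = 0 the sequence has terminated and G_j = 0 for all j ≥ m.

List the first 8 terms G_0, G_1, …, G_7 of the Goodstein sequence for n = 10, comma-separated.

10, 11, 12, 13, 13, 13, 13, 13

G_0 = 10. HB_4(10) = 2·4 + 2. Bump = 12. G_1 = 11.
G_1 = 11. HB_5(11) = 2·5 + 1. Bump = 13. G_2 = 12.
G_2 = 12. HB_6(12) = 2·6. Bump = 14. G_3 = 13.
G_3 = 13. HB_7(13) = 7 + 6. Bump = 14. G_4 = 13.
G_4 = 13. HB_8(13) = 8 + 5. Bump = 14. G_5 = 13.
G_5 = 13. HB_9(13) = 9 + 4. Bump = 14. G_6 = 13.
G_6 = 13. HB_10(13) = 10 + 3. Bump = 14. G_7 = 13.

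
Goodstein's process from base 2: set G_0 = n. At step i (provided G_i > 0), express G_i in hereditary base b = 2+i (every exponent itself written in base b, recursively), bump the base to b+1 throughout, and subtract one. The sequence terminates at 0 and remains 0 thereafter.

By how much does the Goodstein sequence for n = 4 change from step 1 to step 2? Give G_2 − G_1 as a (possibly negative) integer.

15

[0] 4 ≡ 2^2 (base 2). Lift 3: 27. −1: 26.
[1] 26 ≡ 2·3^2 + 2·3 + 2 (base 3). Lift 4: 42. −1: 41.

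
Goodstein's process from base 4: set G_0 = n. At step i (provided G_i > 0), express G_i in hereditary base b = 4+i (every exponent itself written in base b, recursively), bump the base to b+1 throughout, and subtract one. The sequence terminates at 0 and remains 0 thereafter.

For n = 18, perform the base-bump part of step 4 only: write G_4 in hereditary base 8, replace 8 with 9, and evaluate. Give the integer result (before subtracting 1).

59

base 4: 18 = 4^2 + 2; at 5: 5^2 + 2 = 27; next = 26
base 5: 26 = 5^2 + 1; at 6: 6^2 + 1 = 37; next = 36
base 6: 36 = 6^2; at 7: 7^2 = 49; next = 48
base 7: 48 = 6·7 + 6; at 8: 6·8 + 6 = 54; next = 53
base 8: 53 = 6·8 + 5; at 9: 6·9 + 5 = 59; next = 58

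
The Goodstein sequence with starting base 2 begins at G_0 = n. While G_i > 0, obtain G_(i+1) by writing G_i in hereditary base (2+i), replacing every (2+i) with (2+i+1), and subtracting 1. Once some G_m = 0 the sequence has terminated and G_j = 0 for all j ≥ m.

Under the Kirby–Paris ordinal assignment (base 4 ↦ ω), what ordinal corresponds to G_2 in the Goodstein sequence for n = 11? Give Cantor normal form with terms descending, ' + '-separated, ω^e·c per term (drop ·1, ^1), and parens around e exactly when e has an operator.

[0] 11 ≡ 2^(2 + 1) + 2 + 1 (base 2). Lift 3: 85. −1: 84.
[1] 84 ≡ 3^(3 + 1) + 3 (base 3). Lift 4: 1028. −1: 1027.
[2] 1027 ≡ 4^(4 + 1) + 3 (base 4). Lift 5: 15628. −1: 15627.

ω^(ω + 1) + 3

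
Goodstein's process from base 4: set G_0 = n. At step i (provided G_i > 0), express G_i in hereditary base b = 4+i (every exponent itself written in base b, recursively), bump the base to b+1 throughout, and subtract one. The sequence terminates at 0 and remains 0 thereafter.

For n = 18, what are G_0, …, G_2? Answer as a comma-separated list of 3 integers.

base 4: 18 = 4^2 + 2; at 5: 5^2 + 2 = 27; next = 26
base 5: 26 = 5^2 + 1; at 6: 6^2 + 1 = 37; next = 36

18, 26, 36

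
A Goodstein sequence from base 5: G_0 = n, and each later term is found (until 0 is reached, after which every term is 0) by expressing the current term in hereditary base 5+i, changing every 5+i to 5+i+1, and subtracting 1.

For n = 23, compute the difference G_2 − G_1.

3

[0] 23 ≡ 4·5 + 3 (base 5). Lift 6: 27. −1: 26.
[1] 26 ≡ 4·6 + 2 (base 6). Lift 7: 30. −1: 29.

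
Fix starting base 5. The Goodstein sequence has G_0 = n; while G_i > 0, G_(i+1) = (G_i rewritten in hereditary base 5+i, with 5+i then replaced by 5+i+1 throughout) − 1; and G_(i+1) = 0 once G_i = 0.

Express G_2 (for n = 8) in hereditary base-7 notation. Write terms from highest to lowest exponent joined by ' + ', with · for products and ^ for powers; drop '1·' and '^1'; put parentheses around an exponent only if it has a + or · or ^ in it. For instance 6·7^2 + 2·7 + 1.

7 + 1

8 —HB5→ 5 + 3 —bump→ 6 + 3 = 9 —(−1)→ 8
8 —HB6→ 6 + 2 —bump→ 7 + 2 = 9 —(−1)→ 8
8 —HB7→ 7 + 1 —bump→ 8 + 1 = 9 —(−1)→ 8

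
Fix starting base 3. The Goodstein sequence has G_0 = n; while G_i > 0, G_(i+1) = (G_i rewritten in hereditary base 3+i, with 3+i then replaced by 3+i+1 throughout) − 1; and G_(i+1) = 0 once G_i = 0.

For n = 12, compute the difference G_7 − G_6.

6

12 —HB3→ 3^2 + 3 —bump→ 4^2 + 4 = 20 —(−1)→ 19
19 —HB4→ 4^2 + 3 —bump→ 5^2 + 3 = 28 —(−1)→ 27
27 —HB5→ 5^2 + 2 —bump→ 6^2 + 2 = 38 —(−1)→ 37
37 —HB6→ 6^2 + 1 —bump→ 7^2 + 1 = 50 —(−1)→ 49
49 —HB7→ 7^2 —bump→ 8^2 = 64 —(−1)→ 63
63 —HB8→ 7·8 + 7 —bump→ 7·9 + 7 = 70 —(−1)→ 69
69 —HB9→ 7·9 + 6 —bump→ 7·10 + 6 = 76 —(−1)→ 75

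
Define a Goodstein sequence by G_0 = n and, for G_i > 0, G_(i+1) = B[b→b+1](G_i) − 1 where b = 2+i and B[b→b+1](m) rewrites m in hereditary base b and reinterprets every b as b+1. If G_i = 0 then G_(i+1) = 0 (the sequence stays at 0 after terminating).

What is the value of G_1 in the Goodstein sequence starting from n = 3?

G_0 = 3. HB_2(3) = 2 + 1. Bump = 4. G_1 = 3.
G_1 = 3. HB_3(3) = 3. Bump = 4. G_2 = 3.

3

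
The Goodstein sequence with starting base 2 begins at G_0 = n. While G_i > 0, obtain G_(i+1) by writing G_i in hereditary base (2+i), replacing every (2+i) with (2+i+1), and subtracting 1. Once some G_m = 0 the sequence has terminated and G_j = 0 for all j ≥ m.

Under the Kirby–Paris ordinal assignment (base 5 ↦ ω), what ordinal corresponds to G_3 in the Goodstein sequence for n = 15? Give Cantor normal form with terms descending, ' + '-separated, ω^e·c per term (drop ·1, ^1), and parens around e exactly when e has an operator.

ω^(ω + 1) + ω^ω + 2

step 0: 15 = 2^(2 + 1) + 2^2 + 2 + 1; sub 3 for 2: 3^(3 + 1) + 3^3 + 3 + 1; = 112; G_1 = 112−1 = 111
step 1: 111 = 3^(3 + 1) + 3^3 + 3; sub 4 for 3: 4^(4 + 1) + 4^4 + 4; = 1284; G_2 = 1284−1 = 1283
step 2: 1283 = 4^(4 + 1) + 4^4 + 3; sub 5 for 4: 5^(5 + 1) + 5^5 + 3; = 18753; G_3 = 18753−1 = 18752
step 3: 18752 = 5^(5 + 1) + 5^5 + 2; sub 6 for 5: 6^(6 + 1) + 6^6 + 2; = 326594; G_4 = 326594−1 = 326593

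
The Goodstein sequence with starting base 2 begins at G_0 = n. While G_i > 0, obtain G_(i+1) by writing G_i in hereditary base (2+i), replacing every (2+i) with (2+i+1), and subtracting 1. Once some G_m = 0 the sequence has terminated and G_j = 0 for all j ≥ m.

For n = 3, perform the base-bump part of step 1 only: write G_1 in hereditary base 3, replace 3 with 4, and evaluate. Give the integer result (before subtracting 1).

4

i=0: 3 = 2 + 1 (b=2); 2→3: 3 + 1 = 4; 4−1 = 3
i=1: 3 = 3 (b=3); 3→4: 4 = 4; 4−1 = 3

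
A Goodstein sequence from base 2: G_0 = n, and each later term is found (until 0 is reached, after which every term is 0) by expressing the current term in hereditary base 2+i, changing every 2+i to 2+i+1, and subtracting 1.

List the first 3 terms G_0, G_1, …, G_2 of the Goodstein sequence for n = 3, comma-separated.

3, 3, 3

i=0: 3 = 2 + 1 (b=2); 2→3: 3 + 1 = 4; 4−1 = 3
i=1: 3 = 3 (b=3); 3→4: 4 = 4; 4−1 = 3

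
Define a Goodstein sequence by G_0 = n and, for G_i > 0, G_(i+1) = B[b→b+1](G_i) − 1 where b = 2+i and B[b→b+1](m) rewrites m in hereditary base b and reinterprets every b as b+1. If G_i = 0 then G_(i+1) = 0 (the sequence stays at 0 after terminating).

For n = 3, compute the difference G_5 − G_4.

3 —HB2→ 2 + 1 —bump→ 3 + 1 = 4 —(−1)→ 3
3 —HB3→ 3 —bump→ 4 = 4 —(−1)→ 3
3 —HB4→ 3 —bump→ 3 = 3 —(−1)→ 2
2 —HB5→ 2 —bump→ 2 = 2 —(−1)→ 1
1 —HB6→ 1 —bump→ 1 = 1 —(−1)→ 0

-1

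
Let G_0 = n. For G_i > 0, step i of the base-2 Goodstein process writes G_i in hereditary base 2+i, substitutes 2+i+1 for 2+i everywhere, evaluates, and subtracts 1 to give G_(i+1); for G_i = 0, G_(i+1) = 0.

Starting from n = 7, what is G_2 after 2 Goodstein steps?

259

G_0=7  [base 2] 2^2 + 2 + 1  →[2↦3]→  3^3 + 3 + 1 = 31  −1 ⇒ G_1=30
G_1=30  [base 3] 3^3 + 3  →[3↦4]→  4^4 + 4 = 260  −1 ⇒ G_2=259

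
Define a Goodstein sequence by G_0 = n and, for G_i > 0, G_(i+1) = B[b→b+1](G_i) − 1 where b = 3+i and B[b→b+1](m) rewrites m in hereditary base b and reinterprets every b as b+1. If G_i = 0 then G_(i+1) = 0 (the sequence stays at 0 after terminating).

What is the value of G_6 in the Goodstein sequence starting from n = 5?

2

G_0=5  [base 3] 3 + 2  →[3↦4]→  4 + 2 = 6  −1 ⇒ G_1=5
G_1=5  [base 4] 4 + 1  →[4↦5]→  5 + 1 = 6  −1 ⇒ G_2=5
G_2=5  [base 5] 5  →[5↦6]→  6 = 6  −1 ⇒ G_3=5
G_3=5  [base 6] 5  →[6↦7]→  5 = 5  −1 ⇒ G_4=4
G_4=4  [base 7] 4  →[7↦8]→  4 = 4  −1 ⇒ G_5=3
G_5=3  [base 8] 3  →[8↦9]→  3 = 3  −1 ⇒ G_6=2
G_6=2  [base 9] 2  →[9↦10]→  2 = 2  −1 ⇒ G_7=1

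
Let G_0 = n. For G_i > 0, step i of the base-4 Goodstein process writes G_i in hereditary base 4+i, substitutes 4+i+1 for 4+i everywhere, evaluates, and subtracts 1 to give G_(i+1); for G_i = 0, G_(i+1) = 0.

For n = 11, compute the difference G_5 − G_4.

0

i=0: 11 = 2·4 + 3 (b=4); 4→5: 2·5 + 3 = 13; 13−1 = 12
i=1: 12 = 2·5 + 2 (b=5); 5→6: 2·6 + 2 = 14; 14−1 = 13
i=2: 13 = 2·6 + 1 (b=6); 6→7: 2·7 + 1 = 15; 15−1 = 14
i=3: 14 = 2·7 (b=7); 7→8: 2·8 = 16; 16−1 = 15
i=4: 15 = 8 + 7 (b=8); 8→9: 9 + 7 = 16; 16−1 = 15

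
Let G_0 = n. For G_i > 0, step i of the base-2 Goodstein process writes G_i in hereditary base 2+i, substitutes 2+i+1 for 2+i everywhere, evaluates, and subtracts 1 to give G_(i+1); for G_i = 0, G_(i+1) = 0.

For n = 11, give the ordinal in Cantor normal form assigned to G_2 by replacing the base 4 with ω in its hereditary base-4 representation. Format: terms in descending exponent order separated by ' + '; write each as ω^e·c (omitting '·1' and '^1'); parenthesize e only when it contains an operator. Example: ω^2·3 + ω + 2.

ω^(ω + 1) + 3

(0) 11|_2 = 2^(2 + 1) + 2 + 1 ↦ 3^(3 + 1) + 3 + 1|_3 = 85 ⇒ 84
(1) 84|_3 = 3^(3 + 1) + 3 ↦ 4^(4 + 1) + 4|_4 = 1028 ⇒ 1027
(2) 1027|_4 = 4^(4 + 1) + 3 ↦ 5^(5 + 1) + 3|_5 = 15628 ⇒ 15627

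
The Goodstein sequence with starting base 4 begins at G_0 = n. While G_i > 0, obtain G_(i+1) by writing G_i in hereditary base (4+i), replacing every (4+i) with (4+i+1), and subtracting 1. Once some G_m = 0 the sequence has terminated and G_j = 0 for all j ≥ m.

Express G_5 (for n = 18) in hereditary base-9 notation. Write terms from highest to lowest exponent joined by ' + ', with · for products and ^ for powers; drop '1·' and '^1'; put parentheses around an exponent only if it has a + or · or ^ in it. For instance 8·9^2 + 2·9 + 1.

6·9 + 4

(0) 18|_4 = 4^2 + 2 ↦ 5^2 + 2|_5 = 27 ⇒ 26
(1) 26|_5 = 5^2 + 1 ↦ 6^2 + 1|_6 = 37 ⇒ 36
(2) 36|_6 = 6^2 ↦ 7^2|_7 = 49 ⇒ 48
(3) 48|_7 = 6·7 + 6 ↦ 6·8 + 6|_8 = 54 ⇒ 53
(4) 53|_8 = 6·8 + 5 ↦ 6·9 + 5|_9 = 59 ⇒ 58
(5) 58|_9 = 6·9 + 4 ↦ 6·10 + 4|_10 = 64 ⇒ 63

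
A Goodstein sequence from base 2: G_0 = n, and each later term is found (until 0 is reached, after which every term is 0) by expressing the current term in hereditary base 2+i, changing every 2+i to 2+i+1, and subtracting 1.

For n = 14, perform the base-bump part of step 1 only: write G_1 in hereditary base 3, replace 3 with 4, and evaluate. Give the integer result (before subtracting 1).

(0) 14|_2 = 2^(2 + 1) + 2^2 + 2 ↦ 3^(3 + 1) + 3^3 + 3|_3 = 111 ⇒ 110
(1) 110|_3 = 3^(3 + 1) + 3^3 + 2 ↦ 4^(4 + 1) + 4^4 + 2|_4 = 1282 ⇒ 1281

1282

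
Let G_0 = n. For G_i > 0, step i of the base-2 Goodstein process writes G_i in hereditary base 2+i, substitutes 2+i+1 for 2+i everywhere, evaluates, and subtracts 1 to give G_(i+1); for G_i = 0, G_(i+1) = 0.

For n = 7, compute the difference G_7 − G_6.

20888664

G_0 = 7. HB_2(7) = 2^2 + 2 + 1. Bump = 31. G_1 = 30.
G_1 = 30. HB_3(30) = 3^3 + 3. Bump = 260. G_2 = 259.
G_2 = 259. HB_4(259) = 4^4 + 3. Bump = 3128. G_3 = 3127.
G_3 = 3127. HB_5(3127) = 5^5 + 2. Bump = 46658. G_4 = 46657.
G_4 = 46657. HB_6(46657) = 6^6 + 1. Bump = 823544. G_5 = 823543.
G_5 = 823543. HB_7(823543) = 7^7. Bump = 16777216. G_6 = 16777215.
G_6 = 16777215. HB_8(16777215) = 7·8^7 + 7·8^6 + 7·8^5 + 7·8^4 + 7·8^3 + 7·8^2 + 7·8 + 7. Bump = 37665880. G_7 = 37665879.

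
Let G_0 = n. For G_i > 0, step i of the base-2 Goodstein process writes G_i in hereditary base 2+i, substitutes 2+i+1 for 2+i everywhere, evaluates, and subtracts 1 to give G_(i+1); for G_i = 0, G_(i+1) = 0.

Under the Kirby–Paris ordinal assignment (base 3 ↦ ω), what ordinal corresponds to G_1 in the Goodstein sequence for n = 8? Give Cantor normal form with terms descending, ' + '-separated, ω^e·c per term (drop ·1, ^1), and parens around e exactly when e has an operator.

ω^ω·2 + ω^2·2 + ω·2 + 2

step 0: 8 = 2^(2 + 1); sub 3 for 2: 3^(3 + 1); = 81; G_1 = 81−1 = 80
step 1: 80 = 2·3^3 + 2·3^2 + 2·3 + 2; sub 4 for 3: 2·4^4 + 2·4^2 + 2·4 + 2; = 554; G_2 = 554−1 = 553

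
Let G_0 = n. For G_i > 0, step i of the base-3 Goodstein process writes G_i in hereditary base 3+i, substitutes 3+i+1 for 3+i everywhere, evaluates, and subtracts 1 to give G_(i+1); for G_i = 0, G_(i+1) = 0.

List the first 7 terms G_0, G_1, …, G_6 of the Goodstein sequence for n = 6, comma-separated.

6, 7, 7, 7, 7, 7, 6

base 3: 6 = 2·3; at 4: 2·4 = 8; next = 7
base 4: 7 = 4 + 3; at 5: 5 + 3 = 8; next = 7
base 5: 7 = 5 + 2; at 6: 6 + 2 = 8; next = 7
base 6: 7 = 6 + 1; at 7: 7 + 1 = 8; next = 7
base 7: 7 = 7; at 8: 8 = 8; next = 7
base 8: 7 = 7; at 9: 7 = 7; next = 6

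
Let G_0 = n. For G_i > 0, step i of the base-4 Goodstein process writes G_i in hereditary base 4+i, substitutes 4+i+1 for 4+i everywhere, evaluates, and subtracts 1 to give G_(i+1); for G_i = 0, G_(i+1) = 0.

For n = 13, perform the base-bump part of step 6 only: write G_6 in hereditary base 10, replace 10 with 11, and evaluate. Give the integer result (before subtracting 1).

step 0: 13 = 3·4 + 1; sub 5 for 4: 3·5 + 1; = 16; G_1 = 16−1 = 15
step 1: 15 = 3·5; sub 6 for 5: 3·6; = 18; G_2 = 18−1 = 17
step 2: 17 = 2·6 + 5; sub 7 for 6: 2·7 + 5; = 19; G_3 = 19−1 = 18
step 3: 18 = 2·7 + 4; sub 8 for 7: 2·8 + 4; = 20; G_4 = 20−1 = 19
step 4: 19 = 2·8 + 3; sub 9 for 8: 2·9 + 3; = 21; G_5 = 21−1 = 20
step 5: 20 = 2·9 + 2; sub 10 for 9: 2·10 + 2; = 22; G_6 = 22−1 = 21
step 6: 21 = 2·10 + 1; sub 11 for 10: 2·11 + 1; = 23; G_7 = 23−1 = 22

23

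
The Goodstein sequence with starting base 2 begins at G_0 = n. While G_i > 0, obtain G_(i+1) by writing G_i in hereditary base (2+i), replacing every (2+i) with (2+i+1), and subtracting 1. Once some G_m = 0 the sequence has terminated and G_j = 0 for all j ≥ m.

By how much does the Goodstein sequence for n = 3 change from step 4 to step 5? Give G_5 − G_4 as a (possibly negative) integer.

-1

3 —HB2→ 2 + 1 —bump→ 3 + 1 = 4 —(−1)→ 3
3 —HB3→ 3 —bump→ 4 = 4 —(−1)→ 3
3 —HB4→ 3 —bump→ 3 = 3 —(−1)→ 2
2 —HB5→ 2 —bump→ 2 = 2 —(−1)→ 1
1 —HB6→ 1 —bump→ 1 = 1 —(−1)→ 0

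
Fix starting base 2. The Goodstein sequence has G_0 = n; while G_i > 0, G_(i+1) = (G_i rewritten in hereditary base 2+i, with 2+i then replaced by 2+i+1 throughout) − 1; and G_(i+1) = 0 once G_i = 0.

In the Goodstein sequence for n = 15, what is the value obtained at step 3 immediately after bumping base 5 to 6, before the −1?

G_0=15  [base 2] 2^(2 + 1) + 2^2 + 2 + 1  →[2↦3]→  3^(3 + 1) + 3^3 + 3 + 1 = 112  −1 ⇒ G_1=111
G_1=111  [base 3] 3^(3 + 1) + 3^3 + 3  →[3↦4]→  4^(4 + 1) + 4^4 + 4 = 1284  −1 ⇒ G_2=1283
G_2=1283  [base 4] 4^(4 + 1) + 4^4 + 3  →[4↦5]→  5^(5 + 1) + 5^5 + 3 = 18753  −1 ⇒ G_3=18752
G_3=18752  [base 5] 5^(5 + 1) + 5^5 + 2  →[5↦6]→  6^(6 + 1) + 6^6 + 2 = 326594  −1 ⇒ G_4=326593

326594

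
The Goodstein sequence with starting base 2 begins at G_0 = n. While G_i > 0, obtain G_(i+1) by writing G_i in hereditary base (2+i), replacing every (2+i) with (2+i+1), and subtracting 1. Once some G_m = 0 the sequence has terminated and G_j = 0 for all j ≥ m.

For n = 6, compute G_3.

3125

(0) 6|_2 = 2^2 + 2 ↦ 3^3 + 3|_3 = 30 ⇒ 29
(1) 29|_3 = 3^3 + 2 ↦ 4^4 + 2|_4 = 258 ⇒ 257
(2) 257|_4 = 4^4 + 1 ↦ 5^5 + 1|_5 = 3126 ⇒ 3125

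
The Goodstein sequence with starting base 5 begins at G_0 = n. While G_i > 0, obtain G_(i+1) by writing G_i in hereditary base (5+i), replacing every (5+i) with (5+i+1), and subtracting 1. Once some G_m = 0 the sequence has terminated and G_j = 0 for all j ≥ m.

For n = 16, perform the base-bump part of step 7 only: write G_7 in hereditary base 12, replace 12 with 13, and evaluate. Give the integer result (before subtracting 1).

base 5: 16 = 3·5 + 1; at 6: 3·6 + 1 = 19; next = 18
base 6: 18 = 3·6; at 7: 3·7 = 21; next = 20
base 7: 20 = 2·7 + 6; at 8: 2·8 + 6 = 22; next = 21
base 8: 21 = 2·8 + 5; at 9: 2·9 + 5 = 23; next = 22
base 9: 22 = 2·9 + 4; at 10: 2·10 + 4 = 24; next = 23
base 10: 23 = 2·10 + 3; at 11: 2·11 + 3 = 25; next = 24
base 11: 24 = 2·11 + 2; at 12: 2·12 + 2 = 26; next = 25
base 12: 25 = 2·12 + 1; at 13: 2·13 + 1 = 27; next = 26

27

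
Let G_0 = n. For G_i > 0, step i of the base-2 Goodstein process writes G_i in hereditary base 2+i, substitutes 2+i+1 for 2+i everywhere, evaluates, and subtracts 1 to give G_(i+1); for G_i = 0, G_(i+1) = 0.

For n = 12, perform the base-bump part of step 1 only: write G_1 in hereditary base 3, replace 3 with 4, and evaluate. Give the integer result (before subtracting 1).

1066

12 —HB2→ 2^(2 + 1) + 2^2 —bump→ 3^(3 + 1) + 3^3 = 108 —(−1)→ 107
107 —HB3→ 3^(3 + 1) + 2·3^2 + 2·3 + 2 —bump→ 4^(4 + 1) + 2·4^2 + 2·4 + 2 = 1066 —(−1)→ 1065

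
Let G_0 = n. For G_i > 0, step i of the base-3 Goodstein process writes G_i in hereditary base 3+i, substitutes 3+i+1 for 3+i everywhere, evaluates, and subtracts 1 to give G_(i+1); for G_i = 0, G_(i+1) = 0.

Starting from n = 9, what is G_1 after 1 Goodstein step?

15

9 —HB3→ 3^2 —bump→ 4^2 = 16 —(−1)→ 15
15 —HB4→ 3·4 + 3 —bump→ 3·5 + 3 = 18 —(−1)→ 17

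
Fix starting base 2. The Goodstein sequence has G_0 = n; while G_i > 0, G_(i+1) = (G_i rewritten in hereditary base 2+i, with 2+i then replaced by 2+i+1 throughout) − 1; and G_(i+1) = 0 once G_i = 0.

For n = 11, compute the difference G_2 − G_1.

943

(0) 11|_2 = 2^(2 + 1) + 2 + 1 ↦ 3^(3 + 1) + 3 + 1|_3 = 85 ⇒ 84
(1) 84|_3 = 3^(3 + 1) + 3 ↦ 4^(4 + 1) + 4|_4 = 1028 ⇒ 1027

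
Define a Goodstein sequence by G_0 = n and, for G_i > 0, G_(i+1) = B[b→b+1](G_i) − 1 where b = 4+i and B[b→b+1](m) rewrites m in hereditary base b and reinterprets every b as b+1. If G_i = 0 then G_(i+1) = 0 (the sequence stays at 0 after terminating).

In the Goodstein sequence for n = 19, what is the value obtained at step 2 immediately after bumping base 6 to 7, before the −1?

50

(0) 19|_4 = 4^2 + 3 ↦ 5^2 + 3|_5 = 28 ⇒ 27
(1) 27|_5 = 5^2 + 2 ↦ 6^2 + 2|_6 = 38 ⇒ 37
(2) 37|_6 = 6^2 + 1 ↦ 7^2 + 1|_7 = 50 ⇒ 49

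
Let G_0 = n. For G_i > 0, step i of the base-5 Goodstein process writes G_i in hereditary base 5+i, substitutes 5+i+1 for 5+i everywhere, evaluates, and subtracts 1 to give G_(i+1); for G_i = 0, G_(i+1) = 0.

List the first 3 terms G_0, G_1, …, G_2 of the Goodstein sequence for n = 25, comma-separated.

G_0=25  [base 5] 5^2  →[5↦6]→  6^2 = 36  −1 ⇒ G_1=35
G_1=35  [base 6] 5·6 + 5  →[6↦7]→  5·7 + 5 = 40  −1 ⇒ G_2=39

25, 35, 39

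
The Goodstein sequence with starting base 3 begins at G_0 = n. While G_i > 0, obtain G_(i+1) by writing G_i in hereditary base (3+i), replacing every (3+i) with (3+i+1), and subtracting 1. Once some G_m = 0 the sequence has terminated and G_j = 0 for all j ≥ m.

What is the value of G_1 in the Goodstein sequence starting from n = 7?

8

G_0=7  [base 3] 2·3 + 1  →[3↦4]→  2·4 + 1 = 9  −1 ⇒ G_1=8
G_1=8  [base 4] 2·4  →[4↦5]→  2·5 = 10  −1 ⇒ G_2=9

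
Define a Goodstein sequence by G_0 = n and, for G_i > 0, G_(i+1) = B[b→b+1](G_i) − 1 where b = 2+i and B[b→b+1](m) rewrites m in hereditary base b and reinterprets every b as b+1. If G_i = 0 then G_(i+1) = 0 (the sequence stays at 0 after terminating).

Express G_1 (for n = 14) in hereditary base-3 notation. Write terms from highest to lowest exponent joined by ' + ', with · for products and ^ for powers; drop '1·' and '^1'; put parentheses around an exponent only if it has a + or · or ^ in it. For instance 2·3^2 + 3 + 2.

G_0=14  [base 2] 2^(2 + 1) + 2^2 + 2  →[2↦3]→  3^(3 + 1) + 3^3 + 3 = 111  −1 ⇒ G_1=110
G_1=110  [base 3] 3^(3 + 1) + 3^3 + 2  →[3↦4]→  4^(4 + 1) + 4^4 + 2 = 1282  −1 ⇒ G_2=1281

3^(3 + 1) + 3^3 + 2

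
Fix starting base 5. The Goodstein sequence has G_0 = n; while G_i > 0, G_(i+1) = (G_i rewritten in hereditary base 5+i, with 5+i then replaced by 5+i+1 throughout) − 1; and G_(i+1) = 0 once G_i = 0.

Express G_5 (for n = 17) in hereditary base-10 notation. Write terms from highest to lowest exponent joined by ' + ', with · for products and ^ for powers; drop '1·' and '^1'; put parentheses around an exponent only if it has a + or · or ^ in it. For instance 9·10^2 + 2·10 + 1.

G_0=17  [base 5] 3·5 + 2  →[5↦6]→  3·6 + 2 = 20  −1 ⇒ G_1=19
G_1=19  [base 6] 3·6 + 1  →[6↦7]→  3·7 + 1 = 22  −1 ⇒ G_2=21
G_2=21  [base 7] 3·7  →[7↦8]→  3·8 = 24  −1 ⇒ G_3=23
G_3=23  [base 8] 2·8 + 7  →[8↦9]→  2·9 + 7 = 25  −1 ⇒ G_4=24
G_4=24  [base 9] 2·9 + 6  →[9↦10]→  2·10 + 6 = 26  −1 ⇒ G_5=25
G_5=25  [base 10] 2·10 + 5  →[10↦11]→  2·11 + 5 = 27  −1 ⇒ G_6=26

2·10 + 5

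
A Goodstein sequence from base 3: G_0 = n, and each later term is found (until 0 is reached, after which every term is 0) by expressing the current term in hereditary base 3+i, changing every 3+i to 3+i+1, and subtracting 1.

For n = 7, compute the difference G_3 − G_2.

0

base 3: 7 = 2·3 + 1; at 4: 2·4 + 1 = 9; next = 8
base 4: 8 = 2·4; at 5: 2·5 = 10; next = 9
base 5: 9 = 5 + 4; at 6: 6 + 4 = 10; next = 9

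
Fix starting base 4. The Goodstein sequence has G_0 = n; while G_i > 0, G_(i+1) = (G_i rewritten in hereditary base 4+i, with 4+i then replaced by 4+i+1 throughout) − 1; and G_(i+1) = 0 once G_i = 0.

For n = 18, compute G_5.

58

base 4: 18 = 4^2 + 2; at 5: 5^2 + 2 = 27; next = 26
base 5: 26 = 5^2 + 1; at 6: 6^2 + 1 = 37; next = 36
base 6: 36 = 6^2; at 7: 7^2 = 49; next = 48
base 7: 48 = 6·7 + 6; at 8: 6·8 + 6 = 54; next = 53
base 8: 53 = 6·8 + 5; at 9: 6·9 + 5 = 59; next = 58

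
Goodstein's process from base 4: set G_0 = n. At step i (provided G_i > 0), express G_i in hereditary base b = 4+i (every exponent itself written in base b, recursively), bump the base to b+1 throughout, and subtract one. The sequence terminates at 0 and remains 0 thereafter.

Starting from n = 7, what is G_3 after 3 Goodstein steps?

7

base 4: 7 = 4 + 3; at 5: 5 + 3 = 8; next = 7
base 5: 7 = 5 + 2; at 6: 6 + 2 = 8; next = 7
base 6: 7 = 6 + 1; at 7: 7 + 1 = 8; next = 7
base 7: 7 = 7; at 8: 8 = 8; next = 7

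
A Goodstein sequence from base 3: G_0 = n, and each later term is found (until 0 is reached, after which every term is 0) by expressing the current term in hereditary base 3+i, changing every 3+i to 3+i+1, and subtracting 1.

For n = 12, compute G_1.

G_0=12  [base 3] 3^2 + 3  →[3↦4]→  4^2 + 4 = 20  −1 ⇒ G_1=19
G_1=19  [base 4] 4^2 + 3  →[4↦5]→  5^2 + 3 = 28  −1 ⇒ G_2=27

19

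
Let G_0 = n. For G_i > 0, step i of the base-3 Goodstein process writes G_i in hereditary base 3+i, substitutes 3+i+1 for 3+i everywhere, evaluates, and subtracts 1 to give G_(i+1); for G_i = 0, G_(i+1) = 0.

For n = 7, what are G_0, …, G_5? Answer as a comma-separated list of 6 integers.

7, 8, 9, 9, 9, 9

i=0: 7 = 2·3 + 1 (b=3); 3→4: 2·4 + 1 = 9; 9−1 = 8
i=1: 8 = 2·4 (b=4); 4→5: 2·5 = 10; 10−1 = 9
i=2: 9 = 5 + 4 (b=5); 5→6: 6 + 4 = 10; 10−1 = 9
i=3: 9 = 6 + 3 (b=6); 6→7: 7 + 3 = 10; 10−1 = 9
i=4: 9 = 7 + 2 (b=7); 7→8: 8 + 2 = 10; 10−1 = 9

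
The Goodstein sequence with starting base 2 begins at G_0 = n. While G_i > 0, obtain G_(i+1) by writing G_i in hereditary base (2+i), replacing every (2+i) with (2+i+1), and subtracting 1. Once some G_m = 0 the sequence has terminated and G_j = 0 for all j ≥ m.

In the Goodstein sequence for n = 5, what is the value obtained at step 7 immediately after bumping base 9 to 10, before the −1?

3326

base 2: 5 = 2^2 + 1; at 3: 3^3 + 1 = 28; next = 27
base 3: 27 = 3^3; at 4: 4^4 = 256; next = 255
base 4: 255 = 3·4^3 + 3·4^2 + 3·4 + 3; at 5: 3·5^3 + 3·5^2 + 3·5 + 3 = 468; next = 467
base 5: 467 = 3·5^3 + 3·5^2 + 3·5 + 2; at 6: 3·6^3 + 3·6^2 + 3·6 + 2 = 776; next = 775
base 6: 775 = 3·6^3 + 3·6^2 + 3·6 + 1; at 7: 3·7^3 + 3·7^2 + 3·7 + 1 = 1198; next = 1197
base 7: 1197 = 3·7^3 + 3·7^2 + 3·7; at 8: 3·8^3 + 3·8^2 + 3·8 = 1752; next = 1751
base 8: 1751 = 3·8^3 + 3·8^2 + 2·8 + 7; at 9: 3·9^3 + 3·9^2 + 2·9 + 7 = 2455; next = 2454
base 9: 2454 = 3·9^3 + 3·9^2 + 2·9 + 6; at 10: 3·10^3 + 3·10^2 + 2·10 + 6 = 3326; next = 3325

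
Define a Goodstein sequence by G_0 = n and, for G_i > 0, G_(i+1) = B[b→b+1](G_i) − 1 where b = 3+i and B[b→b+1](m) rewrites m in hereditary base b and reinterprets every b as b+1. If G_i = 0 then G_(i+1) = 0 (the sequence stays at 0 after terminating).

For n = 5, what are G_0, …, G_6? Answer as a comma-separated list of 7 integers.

G_0=5  [base 3] 3 + 2  →[3↦4]→  4 + 2 = 6  −1 ⇒ G_1=5
G_1=5  [base 4] 4 + 1  →[4↦5]→  5 + 1 = 6  −1 ⇒ G_2=5
G_2=5  [base 5] 5  →[5↦6]→  6 = 6  −1 ⇒ G_3=5
G_3=5  [base 6] 5  →[6↦7]→  5 = 5  −1 ⇒ G_4=4
G_4=4  [base 7] 4  →[7↦8]→  4 = 4  −1 ⇒ G_5=3
G_5=3  [base 8] 3  →[8↦9]→  3 = 3  −1 ⇒ G_6=2

5, 5, 5, 5, 4, 3, 2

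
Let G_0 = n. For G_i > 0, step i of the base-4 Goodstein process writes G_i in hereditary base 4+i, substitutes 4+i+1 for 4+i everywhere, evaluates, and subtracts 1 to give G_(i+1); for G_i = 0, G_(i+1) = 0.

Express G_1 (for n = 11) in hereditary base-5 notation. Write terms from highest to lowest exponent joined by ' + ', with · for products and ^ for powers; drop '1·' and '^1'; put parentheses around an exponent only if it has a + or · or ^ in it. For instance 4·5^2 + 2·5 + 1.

G_0=11  [base 4] 2·4 + 3  →[4↦5]→  2·5 + 3 = 13  −1 ⇒ G_1=12
G_1=12  [base 5] 2·5 + 2  →[5↦6]→  2·6 + 2 = 14  −1 ⇒ G_2=13

2·5 + 2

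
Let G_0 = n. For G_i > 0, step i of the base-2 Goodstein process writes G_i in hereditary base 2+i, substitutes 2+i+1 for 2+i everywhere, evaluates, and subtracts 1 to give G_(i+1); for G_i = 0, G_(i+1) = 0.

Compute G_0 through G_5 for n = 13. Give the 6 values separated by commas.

i=0: 13 = 2^(2 + 1) + 2^2 + 1 (b=2); 2→3: 3^(3 + 1) + 3^3 + 1 = 109; 109−1 = 108
i=1: 108 = 3^(3 + 1) + 3^3 (b=3); 3→4: 4^(4 + 1) + 4^4 = 1280; 1280−1 = 1279
i=2: 1279 = 4^(4 + 1) + 3·4^3 + 3·4^2 + 3·4 + 3 (b=4); 4→5: 5^(5 + 1) + 3·5^3 + 3·5^2 + 3·5 + 3 = 16093; 16093−1 = 16092
i=3: 16092 = 5^(5 + 1) + 3·5^3 + 3·5^2 + 3·5 + 2 (b=5); 5→6: 6^(6 + 1) + 3·6^3 + 3·6^2 + 3·6 + 2 = 280712; 280712−1 = 280711
i=4: 280711 = 6^(6 + 1) + 3·6^3 + 3·6^2 + 3·6 + 1 (b=6); 6→7: 7^(7 + 1) + 3·7^3 + 3·7^2 + 3·7 + 1 = 5765999; 5765999−1 = 5765998

13, 108, 1279, 16092, 280711, 5765998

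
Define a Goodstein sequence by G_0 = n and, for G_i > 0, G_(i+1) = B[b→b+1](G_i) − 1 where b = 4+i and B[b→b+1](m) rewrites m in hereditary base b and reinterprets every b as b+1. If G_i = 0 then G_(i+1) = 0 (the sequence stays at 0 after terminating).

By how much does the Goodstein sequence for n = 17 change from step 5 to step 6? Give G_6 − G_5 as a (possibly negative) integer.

4

base 4: 17 = 4^2 + 1; at 5: 5^2 + 1 = 26; next = 25
base 5: 25 = 5^2; at 6: 6^2 = 36; next = 35
base 6: 35 = 5·6 + 5; at 7: 5·7 + 5 = 40; next = 39
base 7: 39 = 5·7 + 4; at 8: 5·8 + 4 = 44; next = 43
base 8: 43 = 5·8 + 3; at 9: 5·9 + 3 = 48; next = 47
base 9: 47 = 5·9 + 2; at 10: 5·10 + 2 = 52; next = 51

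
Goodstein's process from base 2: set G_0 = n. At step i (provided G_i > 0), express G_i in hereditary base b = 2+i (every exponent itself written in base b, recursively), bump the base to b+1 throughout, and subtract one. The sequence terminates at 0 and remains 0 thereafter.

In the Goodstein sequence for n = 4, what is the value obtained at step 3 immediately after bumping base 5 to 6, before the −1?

4 —HB2→ 2^2 —bump→ 3^3 = 27 —(−1)→ 26
26 —HB3→ 2·3^2 + 2·3 + 2 —bump→ 2·4^2 + 2·4 + 2 = 42 —(−1)→ 41
41 —HB4→ 2·4^2 + 2·4 + 1 —bump→ 2·5^2 + 2·5 + 1 = 61 —(−1)→ 60

84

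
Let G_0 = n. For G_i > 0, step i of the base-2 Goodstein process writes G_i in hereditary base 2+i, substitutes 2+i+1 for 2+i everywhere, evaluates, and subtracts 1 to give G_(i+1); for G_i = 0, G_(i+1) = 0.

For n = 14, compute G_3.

14 —HB2→ 2^(2 + 1) + 2^2 + 2 —bump→ 3^(3 + 1) + 3^3 + 3 = 111 —(−1)→ 110
110 —HB3→ 3^(3 + 1) + 3^3 + 2 —bump→ 4^(4 + 1) + 4^4 + 2 = 1282 —(−1)→ 1281
1281 —HB4→ 4^(4 + 1) + 4^4 + 1 —bump→ 5^(5 + 1) + 5^5 + 1 = 18751 —(−1)→ 18750
18750 —HB5→ 5^(5 + 1) + 5^5 —bump→ 6^(6 + 1) + 6^6 = 326592 —(−1)→ 326591

18750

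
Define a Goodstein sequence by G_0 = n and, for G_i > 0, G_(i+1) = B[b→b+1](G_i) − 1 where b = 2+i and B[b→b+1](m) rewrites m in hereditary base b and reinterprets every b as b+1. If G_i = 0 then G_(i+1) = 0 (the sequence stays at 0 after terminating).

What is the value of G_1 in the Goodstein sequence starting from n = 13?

i=0: 13 = 2^(2 + 1) + 2^2 + 1 (b=2); 2→3: 3^(3 + 1) + 3^3 + 1 = 109; 109−1 = 108
i=1: 108 = 3^(3 + 1) + 3^3 (b=3); 3→4: 4^(4 + 1) + 4^4 = 1280; 1280−1 = 1279

108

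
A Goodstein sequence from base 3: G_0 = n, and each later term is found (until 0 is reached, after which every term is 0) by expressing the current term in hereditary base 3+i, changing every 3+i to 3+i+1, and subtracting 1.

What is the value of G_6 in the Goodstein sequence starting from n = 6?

G_0=6  [base 3] 2·3  →[3↦4]→  2·4 = 8  −1 ⇒ G_1=7
G_1=7  [base 4] 4 + 3  →[4↦5]→  5 + 3 = 8  −1 ⇒ G_2=7
G_2=7  [base 5] 5 + 2  →[5↦6]→  6 + 2 = 8  −1 ⇒ G_3=7
G_3=7  [base 6] 6 + 1  →[6↦7]→  7 + 1 = 8  −1 ⇒ G_4=7
G_4=7  [base 7] 7  →[7↦8]→  8 = 8  −1 ⇒ G_5=7
G_5=7  [base 8] 7  →[8↦9]→  7 = 7  −1 ⇒ G_6=6
G_6=6  [base 9] 6  →[9↦10]→  6 = 6  −1 ⇒ G_7=5

6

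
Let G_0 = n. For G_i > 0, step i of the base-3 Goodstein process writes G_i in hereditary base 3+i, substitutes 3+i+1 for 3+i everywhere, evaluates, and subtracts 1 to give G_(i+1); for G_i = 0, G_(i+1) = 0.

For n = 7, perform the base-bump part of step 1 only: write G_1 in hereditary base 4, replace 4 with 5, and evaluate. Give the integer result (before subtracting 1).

(0) 7|_3 = 2·3 + 1 ↦ 2·4 + 1|_4 = 9 ⇒ 8
(1) 8|_4 = 2·4 ↦ 2·5|_5 = 10 ⇒ 9

10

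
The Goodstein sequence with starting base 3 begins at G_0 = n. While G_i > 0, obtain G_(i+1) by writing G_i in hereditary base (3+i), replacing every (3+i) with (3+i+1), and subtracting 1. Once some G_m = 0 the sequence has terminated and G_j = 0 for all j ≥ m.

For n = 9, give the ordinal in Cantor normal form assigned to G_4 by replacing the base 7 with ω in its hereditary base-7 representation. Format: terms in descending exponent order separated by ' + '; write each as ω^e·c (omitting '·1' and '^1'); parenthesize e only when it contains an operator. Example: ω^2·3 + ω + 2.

ω·3

i=0: 9 = 3^2 (b=3); 3→4: 4^2 = 16; 16−1 = 15
i=1: 15 = 3·4 + 3 (b=4); 4→5: 3·5 + 3 = 18; 18−1 = 17
i=2: 17 = 3·5 + 2 (b=5); 5→6: 3·6 + 2 = 20; 20−1 = 19
i=3: 19 = 3·6 + 1 (b=6); 6→7: 3·7 + 1 = 22; 22−1 = 21
i=4: 21 = 3·7 (b=7); 7→8: 3·8 = 24; 24−1 = 23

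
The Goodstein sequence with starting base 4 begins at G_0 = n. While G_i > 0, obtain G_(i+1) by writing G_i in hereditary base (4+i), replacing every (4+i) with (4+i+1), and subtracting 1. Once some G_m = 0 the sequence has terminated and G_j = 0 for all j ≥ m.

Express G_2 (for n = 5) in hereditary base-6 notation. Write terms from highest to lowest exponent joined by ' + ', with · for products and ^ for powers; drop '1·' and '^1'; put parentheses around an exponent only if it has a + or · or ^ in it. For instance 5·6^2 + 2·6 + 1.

5

5 —HB4→ 4 + 1 —bump→ 5 + 1 = 6 —(−1)→ 5
5 —HB5→ 5 —bump→ 6 = 6 —(−1)→ 5
5 —HB6→ 5 —bump→ 5 = 5 —(−1)→ 4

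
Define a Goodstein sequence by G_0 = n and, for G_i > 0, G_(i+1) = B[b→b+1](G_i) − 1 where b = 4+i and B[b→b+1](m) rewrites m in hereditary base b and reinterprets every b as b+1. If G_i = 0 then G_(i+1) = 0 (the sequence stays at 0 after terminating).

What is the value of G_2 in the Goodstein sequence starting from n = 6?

6

base 4: 6 = 4 + 2; at 5: 5 + 2 = 7; next = 6
base 5: 6 = 5 + 1; at 6: 6 + 1 = 7; next = 6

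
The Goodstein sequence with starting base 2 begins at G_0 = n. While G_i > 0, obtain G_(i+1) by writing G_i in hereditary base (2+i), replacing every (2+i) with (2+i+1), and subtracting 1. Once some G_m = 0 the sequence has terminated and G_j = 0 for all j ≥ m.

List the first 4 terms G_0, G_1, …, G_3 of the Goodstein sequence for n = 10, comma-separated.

i=0: 10 = 2^(2 + 1) + 2 (b=2); 2→3: 3^(3 + 1) + 3 = 84; 84−1 = 83
i=1: 83 = 3^(3 + 1) + 2 (b=3); 3→4: 4^(4 + 1) + 2 = 1026; 1026−1 = 1025
i=2: 1025 = 4^(4 + 1) + 1 (b=4); 4→5: 5^(5 + 1) + 1 = 15626; 15626−1 = 15625

10, 83, 1025, 15625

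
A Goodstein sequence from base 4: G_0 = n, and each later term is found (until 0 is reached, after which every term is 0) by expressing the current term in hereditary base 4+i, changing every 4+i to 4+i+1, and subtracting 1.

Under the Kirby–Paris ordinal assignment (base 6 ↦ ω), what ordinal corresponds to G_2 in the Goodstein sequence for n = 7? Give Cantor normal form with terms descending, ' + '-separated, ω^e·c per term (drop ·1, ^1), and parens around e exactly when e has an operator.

ω + 1

base 4: 7 = 4 + 3; at 5: 5 + 3 = 8; next = 7
base 5: 7 = 5 + 2; at 6: 6 + 2 = 8; next = 7
base 6: 7 = 6 + 1; at 7: 7 + 1 = 8; next = 7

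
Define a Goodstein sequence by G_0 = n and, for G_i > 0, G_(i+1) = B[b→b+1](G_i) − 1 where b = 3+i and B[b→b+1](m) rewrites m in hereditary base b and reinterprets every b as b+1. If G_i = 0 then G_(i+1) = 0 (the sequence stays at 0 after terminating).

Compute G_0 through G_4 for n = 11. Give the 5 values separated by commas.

11, 17, 25, 35, 39

G_0=11  [base 3] 3^2 + 2  →[3↦4]→  4^2 + 2 = 18  −1 ⇒ G_1=17
G_1=17  [base 4] 4^2 + 1  →[4↦5]→  5^2 + 1 = 26  −1 ⇒ G_2=25
G_2=25  [base 5] 5^2  →[5↦6]→  6^2 = 36  −1 ⇒ G_3=35
G_3=35  [base 6] 5·6 + 5  →[6↦7]→  5·7 + 5 = 40  −1 ⇒ G_4=39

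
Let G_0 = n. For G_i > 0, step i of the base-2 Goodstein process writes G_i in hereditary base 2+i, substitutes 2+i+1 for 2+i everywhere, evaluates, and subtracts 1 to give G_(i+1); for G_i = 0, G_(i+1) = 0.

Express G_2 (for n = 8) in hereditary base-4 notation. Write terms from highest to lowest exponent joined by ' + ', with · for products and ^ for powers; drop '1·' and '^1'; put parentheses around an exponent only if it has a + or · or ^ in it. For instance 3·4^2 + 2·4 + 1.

(0) 8|_2 = 2^(2 + 1) ↦ 3^(3 + 1)|_3 = 81 ⇒ 80
(1) 80|_3 = 2·3^3 + 2·3^2 + 2·3 + 2 ↦ 2·4^4 + 2·4^2 + 2·4 + 2|_4 = 554 ⇒ 553
(2) 553|_4 = 2·4^4 + 2·4^2 + 2·4 + 1 ↦ 2·5^5 + 2·5^2 + 2·5 + 1|_5 = 6311 ⇒ 6310

2·4^4 + 2·4^2 + 2·4 + 1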